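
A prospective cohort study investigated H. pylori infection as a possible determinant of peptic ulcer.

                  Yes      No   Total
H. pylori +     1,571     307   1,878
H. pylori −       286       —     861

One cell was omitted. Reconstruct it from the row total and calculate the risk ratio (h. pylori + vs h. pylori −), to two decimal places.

The missing cell is in the unexposed row: 861 − 286 = 575.
So a = 1571, b = 307, c = 286, d = 575.
RR = [a/(a+b)] / [c/(c+d)] = (1571/1878) / (286/861) = 0.83653/0.33217 = 2.51836

2.52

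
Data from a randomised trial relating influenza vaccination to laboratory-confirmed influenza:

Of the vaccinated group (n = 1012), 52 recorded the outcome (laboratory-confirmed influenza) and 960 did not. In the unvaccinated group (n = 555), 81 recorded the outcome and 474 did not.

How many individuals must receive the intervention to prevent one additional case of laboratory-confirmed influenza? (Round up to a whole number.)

Risk in treated group = 52/1012 = 0.05138; risk in control = 81/555 = 0.14595.
Absolute risk reduction = 0.14595 − 0.05138 = 0.09456
NNT = 1 / ARR = 1 / 0.09456 = 10.575 → round up → 11

11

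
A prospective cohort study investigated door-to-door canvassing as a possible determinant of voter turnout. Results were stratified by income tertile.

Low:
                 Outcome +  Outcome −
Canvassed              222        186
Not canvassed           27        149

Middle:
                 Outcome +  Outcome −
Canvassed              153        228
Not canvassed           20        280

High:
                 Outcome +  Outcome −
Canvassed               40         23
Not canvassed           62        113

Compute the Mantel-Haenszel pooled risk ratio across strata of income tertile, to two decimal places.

3.52

RR_MH = Σ(aᵢ·n₀ᵢ/nᵢ) / Σ(cᵢ·n₁ᵢ/nᵢ), with n₁ᵢ = aᵢ+bᵢ (exposed), n₀ᵢ = cᵢ+dᵢ (unexposed), nᵢ = n₁ᵢ+n₀ᵢ.
Stratum 1 (Low): n₁ = 408, n₀ = 176, n = 584; a·n₀/n = 222·176/584 = 66.9041; c·n₁/n = 27·408/584 = 18.8630
Stratum 2 (Middle): n₁ = 381, n₀ = 300, n = 681; a·n₀/n = 153·300/681 = 67.4009; c·n₁/n = 20·381/681 = 11.1894
Stratum 3 (High): n₁ = 63, n₀ = 175, n = 238; a·n₀/n = 40·175/238 = 29.4118; c·n₁/n = 62·63/238 = 16.4118
RR_MH = (66.9041 + 67.4009 + 29.4118) / (18.8630 + 11.1894 + 16.4118) = 163.7168 / 46.4642 = 3.52350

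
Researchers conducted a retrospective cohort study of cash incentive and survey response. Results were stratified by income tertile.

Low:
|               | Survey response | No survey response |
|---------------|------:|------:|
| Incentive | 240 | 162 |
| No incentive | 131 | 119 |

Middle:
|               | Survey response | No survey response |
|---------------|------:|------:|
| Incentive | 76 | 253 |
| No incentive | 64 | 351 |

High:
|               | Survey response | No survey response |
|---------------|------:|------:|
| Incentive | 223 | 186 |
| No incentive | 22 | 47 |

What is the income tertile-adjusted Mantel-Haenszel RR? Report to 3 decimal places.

1.303

RR_MH = Σ(aᵢ·n₀ᵢ/nᵢ) / Σ(cᵢ·n₁ᵢ/nᵢ), with n₁ᵢ = aᵢ+bᵢ (exposed), n₀ᵢ = cᵢ+dᵢ (unexposed), nᵢ = n₁ᵢ+n₀ᵢ.
Stratum 1 (Low): n₁ = 402, n₀ = 250, n = 652; a·n₀/n = 240·250/652 = 92.0245; c·n₁/n = 131·402/652 = 80.7699
Stratum 2 (Middle): n₁ = 329, n₀ = 415, n = 744; a·n₀/n = 76·415/744 = 42.3925; c·n₁/n = 64·329/744 = 28.3011
Stratum 3 (High): n₁ = 409, n₀ = 69, n = 478; a·n₀/n = 223·69/478 = 32.1904; c·n₁/n = 22·409/478 = 18.8243
RR_MH = (92.0245 + 42.3925 + 32.1904) / (80.7699 + 28.3011 + 18.8243) = 166.6074 / 127.8953 = 1.30269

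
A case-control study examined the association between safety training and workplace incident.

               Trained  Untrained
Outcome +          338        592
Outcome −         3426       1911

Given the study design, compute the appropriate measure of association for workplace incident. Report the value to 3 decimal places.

0.318

Reading the table with exposure as columns: a = 338 (Trained, case), b = 3426 (Trained, non-case), c = 592 (Untrained, case), d = 1911.
This is a case-control study: participants were sampled on outcome status, so risks in the source population cannot be estimated directly — relative risk is not valid here. The odds ratio is the appropriate measure.
OR = (a·d)/(b·c) = (338 × 1911) / (3426 × 592) = 645918 / 2028192 = 0.31847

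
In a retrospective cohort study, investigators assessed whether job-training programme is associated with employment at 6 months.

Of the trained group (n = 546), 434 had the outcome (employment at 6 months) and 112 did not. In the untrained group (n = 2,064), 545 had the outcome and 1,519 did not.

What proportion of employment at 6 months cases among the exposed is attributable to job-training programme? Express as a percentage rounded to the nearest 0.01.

From the description: a = 434, b = 112, c = 545, d = 1519.
Risk in exposed = 434/546 = 0.79487; risk in unexposed = 545/2064 = 0.26405.
RR = 0.79487/0.26405 = 3.01030
AR% = (RR − 1)/RR × 100 = (3.01030 − 1)/3.01030 × 100 = 66.7808%

66.78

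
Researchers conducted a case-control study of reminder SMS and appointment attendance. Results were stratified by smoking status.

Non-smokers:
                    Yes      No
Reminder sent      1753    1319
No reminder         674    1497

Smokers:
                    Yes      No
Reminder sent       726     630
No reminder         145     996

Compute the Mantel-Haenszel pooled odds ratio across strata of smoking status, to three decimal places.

OR_MH = Σ(aᵢdᵢ/nᵢ) / Σ(bᵢcᵢ/nᵢ), where nᵢ is the stratum total.
Stratum 1 (Non-smokers): n = 5243; a·d/n = 1753·1497/5243 = 500.5228; b·c/n = 1319·674/5243 = 169.5606
Stratum 2 (Smokers): n = 2497; a·d/n = 726·996/2497 = 289.5859; b·c/n = 630·145/2497 = 36.5839
OR_MH = (500.5228 + 289.5859) / (169.5606 + 36.5839) = 790.1087 / 206.1445 = 3.83279

3.833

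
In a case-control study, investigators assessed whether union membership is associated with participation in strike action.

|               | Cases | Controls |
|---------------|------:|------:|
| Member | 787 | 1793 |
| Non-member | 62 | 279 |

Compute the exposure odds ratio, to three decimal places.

1.975

Cells: a = 787, b = 1793, c = 62, d = 279.
OR = (a·d)/(b·c) = (787 × 279) / (1793 × 62) = 219573 / 111166 = 1.97518
The odds of participation in strike action are about 1.98 times as high in the member group.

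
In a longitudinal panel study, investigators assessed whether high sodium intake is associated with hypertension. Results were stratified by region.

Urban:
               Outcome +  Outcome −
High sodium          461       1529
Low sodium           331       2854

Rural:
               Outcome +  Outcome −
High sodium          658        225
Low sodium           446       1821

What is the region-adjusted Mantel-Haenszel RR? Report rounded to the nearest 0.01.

3.00

RR_MH = Σ(aᵢ·n₀ᵢ/nᵢ) / Σ(cᵢ·n₁ᵢ/nᵢ), with n₁ᵢ = aᵢ+bᵢ (exposed), n₀ᵢ = cᵢ+dᵢ (unexposed), nᵢ = n₁ᵢ+n₀ᵢ.
Stratum 1 (Urban): n₁ = 1990, n₀ = 3185, n = 5175; a·n₀/n = 461·3185/5175 = 283.7266; c·n₁/n = 331·1990/5175 = 127.2831
Stratum 2 (Rural): n₁ = 883, n₀ = 2267, n = 3150; a·n₀/n = 658·2267/3150 = 473.5511; c·n₁/n = 446·883/3150 = 125.0216
RR_MH = (283.7266 + 473.5511) / (127.2831 + 125.0216) = 757.2777 / 252.3047 = 3.00144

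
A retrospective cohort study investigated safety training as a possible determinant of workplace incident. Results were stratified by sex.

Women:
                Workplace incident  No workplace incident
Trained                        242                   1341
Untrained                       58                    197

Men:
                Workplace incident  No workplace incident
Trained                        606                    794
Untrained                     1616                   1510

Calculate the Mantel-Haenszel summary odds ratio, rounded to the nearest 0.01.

0.70

OR_MH = Σ(aᵢdᵢ/nᵢ) / Σ(bᵢcᵢ/nᵢ), where nᵢ is the stratum total.
Stratum 1 (Women): n = 1838; a·d/n = 242·197/1838 = 25.9380; b·c/n = 1341·58/1838 = 42.3166
Stratum 2 (Men): n = 4526; a·d/n = 606·1510/4526 = 202.1785; b·c/n = 794·1616/4526 = 283.4962
OR_MH = (25.9380 + 202.1785) / (42.3166 + 283.4962) = 228.1165 / 325.8129 = 0.70015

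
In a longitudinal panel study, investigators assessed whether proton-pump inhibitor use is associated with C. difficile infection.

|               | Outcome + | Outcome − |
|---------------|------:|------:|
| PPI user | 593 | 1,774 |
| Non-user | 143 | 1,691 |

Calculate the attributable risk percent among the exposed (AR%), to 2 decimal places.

68.88

Cells: a = 593, b = 1774, c = 143, d = 1691.
Risk in exposed = 593/2367 = 0.25053; risk in unexposed = 143/1834 = 0.07797.
RR = 0.25053/0.07797 = 3.21307
AR% = (RR − 1)/RR × 100 = (3.21307 − 1)/3.21307 × 100 = 68.8771%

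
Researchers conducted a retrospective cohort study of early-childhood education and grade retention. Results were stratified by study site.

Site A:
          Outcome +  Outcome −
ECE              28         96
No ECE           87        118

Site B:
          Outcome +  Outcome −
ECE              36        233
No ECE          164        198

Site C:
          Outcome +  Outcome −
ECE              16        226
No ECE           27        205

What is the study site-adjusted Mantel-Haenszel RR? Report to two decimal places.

0.39

RR_MH = Σ(aᵢ·n₀ᵢ/nᵢ) / Σ(cᵢ·n₁ᵢ/nᵢ), with n₁ᵢ = aᵢ+bᵢ (exposed), n₀ᵢ = cᵢ+dᵢ (unexposed), nᵢ = n₁ᵢ+n₀ᵢ.
Stratum 1 (Site A): n₁ = 124, n₀ = 205, n = 329; a·n₀/n = 28·205/329 = 17.4468; c·n₁/n = 87·124/329 = 32.7903
Stratum 2 (Site B): n₁ = 269, n₀ = 362, n = 631; a·n₀/n = 36·362/631 = 20.6529; c·n₁/n = 164·269/631 = 69.9144
Stratum 3 (Site C): n₁ = 242, n₀ = 232, n = 474; a·n₀/n = 16·232/474 = 7.8312; c·n₁/n = 27·242/474 = 13.7848
RR_MH = (17.4468 + 20.6529 + 7.8312) / (32.7903 + 69.9144 + 13.7848) = 45.9310 / 116.4895 = 0.39429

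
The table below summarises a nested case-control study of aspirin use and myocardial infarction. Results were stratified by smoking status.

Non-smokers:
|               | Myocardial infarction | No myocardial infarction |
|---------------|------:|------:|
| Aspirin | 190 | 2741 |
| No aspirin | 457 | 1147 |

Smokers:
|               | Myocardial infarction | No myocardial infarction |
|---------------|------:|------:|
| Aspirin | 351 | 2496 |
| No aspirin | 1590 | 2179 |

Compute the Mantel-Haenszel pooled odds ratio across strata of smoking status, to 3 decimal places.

OR_MH = Σ(aᵢdᵢ/nᵢ) / Σ(bᵢcᵢ/nᵢ), where nᵢ is the stratum total.
Stratum 1 (Non-smokers): n = 4535; a·d/n = 190·1147/4535 = 48.0551; b·c/n = 2741·457/4535 = 276.2154
Stratum 2 (Smokers): n = 6616; a·d/n = 351·2179/6616 = 115.6029; b·c/n = 2496·1590/6616 = 599.8549
OR_MH = (48.0551 + 115.6029) / (276.2154 + 599.8549) = 163.6581 / 876.0703 = 0.18681

0.187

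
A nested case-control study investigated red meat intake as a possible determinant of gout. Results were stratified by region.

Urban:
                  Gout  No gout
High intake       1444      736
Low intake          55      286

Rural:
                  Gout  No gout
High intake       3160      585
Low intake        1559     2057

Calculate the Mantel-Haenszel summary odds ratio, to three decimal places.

7.480

OR_MH = Σ(aᵢdᵢ/nᵢ) / Σ(bᵢcᵢ/nᵢ), where nᵢ is the stratum total.
Stratum 1 (Urban): n = 2521; a·d/n = 1444·286/2521 = 163.8175; b·c/n = 736·55/2521 = 16.0571
Stratum 2 (Rural): n = 7361; a·d/n = 3160·2057/7361 = 883.0485; b·c/n = 585·1559/7361 = 123.8982
OR_MH = (163.8175 + 883.0485) / (16.0571 + 123.8982) = 1046.8660 / 139.9554 = 7.48000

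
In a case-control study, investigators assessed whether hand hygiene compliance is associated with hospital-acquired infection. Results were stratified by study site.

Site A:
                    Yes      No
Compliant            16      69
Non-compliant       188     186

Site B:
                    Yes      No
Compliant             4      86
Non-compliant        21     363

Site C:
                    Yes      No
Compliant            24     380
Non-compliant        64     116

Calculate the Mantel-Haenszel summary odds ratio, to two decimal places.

0.19

OR_MH = Σ(aᵢdᵢ/nᵢ) / Σ(bᵢcᵢ/nᵢ), where nᵢ is the stratum total.
Stratum 1 (Site A): n = 459; a·d/n = 16·186/459 = 6.4837; b·c/n = 69·188/459 = 28.2614
Stratum 2 (Site B): n = 474; a·d/n = 4·363/474 = 3.0633; b·c/n = 86·21/474 = 3.8101
Stratum 3 (Site C): n = 584; a·d/n = 24·116/584 = 4.7671; b·c/n = 380·64/584 = 41.6438
OR_MH = (6.4837 + 3.0633 + 4.7671) / (28.2614 + 3.8101 + 41.6438) = 14.3141 / 73.7154 = 0.19418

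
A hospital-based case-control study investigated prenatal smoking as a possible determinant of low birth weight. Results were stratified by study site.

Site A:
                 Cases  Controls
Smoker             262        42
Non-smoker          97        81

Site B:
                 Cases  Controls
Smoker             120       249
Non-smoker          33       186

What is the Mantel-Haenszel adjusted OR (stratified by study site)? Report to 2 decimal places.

3.66

OR_MH = Σ(aᵢdᵢ/nᵢ) / Σ(bᵢcᵢ/nᵢ), where nᵢ is the stratum total.
Stratum 1 (Site A): n = 482; a·d/n = 262·81/482 = 44.0290; b·c/n = 42·97/482 = 8.4523
Stratum 2 (Site B): n = 588; a·d/n = 120·186/588 = 37.9592; b·c/n = 249·33/588 = 13.9745
OR_MH = (44.0290 + 37.9592) / (8.4523 + 13.9745) = 81.9882 / 22.4268 = 3.65582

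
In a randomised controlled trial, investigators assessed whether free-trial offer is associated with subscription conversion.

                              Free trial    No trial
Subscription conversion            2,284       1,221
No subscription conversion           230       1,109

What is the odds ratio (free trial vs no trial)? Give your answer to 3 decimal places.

Reading the table with exposure as columns: a = 2284 (Free trial, case), b = 230 (Free trial, non-case), c = 1221 (No trial, case), d = 1109.
OR = (a·d)/(b·c) = (2284 × 1109) / (230 × 1221) = 2532956 / 280830 = 9.01953
The odds of subscription conversion are about 9.02 times as high in the free trial group.

9.020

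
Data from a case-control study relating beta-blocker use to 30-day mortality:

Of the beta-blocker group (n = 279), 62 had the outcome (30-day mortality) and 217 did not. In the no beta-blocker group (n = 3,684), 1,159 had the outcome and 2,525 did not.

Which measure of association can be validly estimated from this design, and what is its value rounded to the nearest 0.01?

0.62

From the description: a = 62, b = 217, c = 1159, d = 2525.
This is a case-control study: participants were sampled on outcome status, so risks in the source population cannot be estimated directly — relative risk is not valid here. The odds ratio is the appropriate measure.
OR = (a·d)/(b·c) = (62 × 2525) / (217 × 1159) = 156550 / 251503 = 0.62246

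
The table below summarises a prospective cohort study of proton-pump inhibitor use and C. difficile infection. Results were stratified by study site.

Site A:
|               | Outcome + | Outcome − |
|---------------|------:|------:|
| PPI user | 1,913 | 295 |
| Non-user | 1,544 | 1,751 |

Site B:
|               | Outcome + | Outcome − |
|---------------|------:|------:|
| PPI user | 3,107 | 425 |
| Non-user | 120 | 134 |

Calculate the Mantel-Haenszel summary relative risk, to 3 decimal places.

RR_MH = Σ(aᵢ·n₀ᵢ/nᵢ) / Σ(cᵢ·n₁ᵢ/nᵢ), with n₁ᵢ = aᵢ+bᵢ (exposed), n₀ᵢ = cᵢ+dᵢ (unexposed), nᵢ = n₁ᵢ+n₀ᵢ.
Stratum 1 (Site A): n₁ = 2208, n₀ = 3295, n = 5503; a·n₀/n = 1913·3295/5503 = 1145.4361; c·n₁/n = 1544·2208/5503 = 619.5079
Stratum 2 (Site B): n₁ = 3532, n₀ = 254, n = 3786; a·n₀/n = 3107·254/3786 = 208.4464; c·n₁/n = 120·3532/3786 = 111.9493
RR_MH = (1145.4361 + 208.4464) / (619.5079 + 111.9493) = 1353.8825 / 731.4572 = 1.85094

1.851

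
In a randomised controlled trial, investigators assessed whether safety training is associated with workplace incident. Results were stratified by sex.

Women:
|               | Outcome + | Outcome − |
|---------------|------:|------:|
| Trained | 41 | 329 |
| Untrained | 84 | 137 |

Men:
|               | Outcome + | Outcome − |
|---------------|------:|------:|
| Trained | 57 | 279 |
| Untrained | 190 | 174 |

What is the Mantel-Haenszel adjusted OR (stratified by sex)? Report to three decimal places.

OR_MH = Σ(aᵢdᵢ/nᵢ) / Σ(bᵢcᵢ/nᵢ), where nᵢ is the stratum total.
Stratum 1 (Women): n = 591; a·d/n = 41·137/591 = 9.5042; b·c/n = 329·84/591 = 46.7614
Stratum 2 (Men): n = 700; a·d/n = 57·174/700 = 14.1686; b·c/n = 279·190/700 = 75.7286
OR_MH = (9.5042 + 14.1686) / (46.7614 + 75.7286) = 23.6728 / 122.4900 = 0.19326

0.193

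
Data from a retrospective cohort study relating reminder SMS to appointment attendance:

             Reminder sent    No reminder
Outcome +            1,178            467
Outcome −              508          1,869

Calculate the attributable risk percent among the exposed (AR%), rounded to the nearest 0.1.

71.4

Reading the table with exposure as columns: a = 1178 (Reminder sent, case), b = 508 (Reminder sent, non-case), c = 467 (No reminder, case), d = 1869.
Risk in exposed = 1178/1686 = 0.69870; risk in unexposed = 467/2336 = 0.19991.
RR = 0.69870/0.19991 = 3.49497
AR% = (RR − 1)/RR × 100 = (3.49497 − 1)/3.49497 × 100 = 71.3875%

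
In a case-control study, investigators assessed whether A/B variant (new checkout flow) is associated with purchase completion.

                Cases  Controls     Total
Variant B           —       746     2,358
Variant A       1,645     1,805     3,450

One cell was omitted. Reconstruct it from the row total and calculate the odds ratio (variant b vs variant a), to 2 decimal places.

2.37

The missing cell is in the exposed row: 2358 − 746 = 1612.
So a = 1612, b = 746, c = 1645, d = 1805.
OR = (a·d)/(b·c) = (1612 × 1805) / (746 × 1645) = 2909660 / 1227170 = 2.37103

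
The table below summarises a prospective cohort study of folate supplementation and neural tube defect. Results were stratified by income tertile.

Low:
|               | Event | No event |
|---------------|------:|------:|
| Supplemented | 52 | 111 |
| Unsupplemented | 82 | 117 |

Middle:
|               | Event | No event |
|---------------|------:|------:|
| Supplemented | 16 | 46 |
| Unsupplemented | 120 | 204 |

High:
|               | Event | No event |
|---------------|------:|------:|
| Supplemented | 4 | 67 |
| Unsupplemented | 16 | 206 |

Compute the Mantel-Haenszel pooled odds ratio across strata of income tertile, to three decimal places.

0.651

OR_MH = Σ(aᵢdᵢ/nᵢ) / Σ(bᵢcᵢ/nᵢ), where nᵢ is the stratum total.
Stratum 1 (Low): n = 362; a·d/n = 52·117/362 = 16.8066; b·c/n = 111·82/362 = 25.1436
Stratum 2 (Middle): n = 386; a·d/n = 16·204/386 = 8.4560; b·c/n = 46·120/386 = 14.3005
Stratum 3 (High): n = 293; a·d/n = 4·206/293 = 2.8123; b·c/n = 67·16/293 = 3.6587
OR_MH = (16.8066 + 8.4560 + 2.8123) / (25.1436 + 14.3005 + 3.6587) = 28.0749 / 43.1029 = 0.65135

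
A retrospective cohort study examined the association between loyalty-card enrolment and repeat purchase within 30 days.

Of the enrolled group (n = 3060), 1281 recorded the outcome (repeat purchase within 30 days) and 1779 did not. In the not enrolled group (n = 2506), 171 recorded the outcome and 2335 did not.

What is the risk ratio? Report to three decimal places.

From the description: a = 1281, b = 1779, c = 171, d = 2335.
Risk in exposed = 1281/3060 = 0.41863; risk in unexposed = 171/2506 = 0.06824.
RR = 0.41863 / 0.06824 = 6.13497
The risk among the exposed is 6.13 times that among the unexposed.

6.135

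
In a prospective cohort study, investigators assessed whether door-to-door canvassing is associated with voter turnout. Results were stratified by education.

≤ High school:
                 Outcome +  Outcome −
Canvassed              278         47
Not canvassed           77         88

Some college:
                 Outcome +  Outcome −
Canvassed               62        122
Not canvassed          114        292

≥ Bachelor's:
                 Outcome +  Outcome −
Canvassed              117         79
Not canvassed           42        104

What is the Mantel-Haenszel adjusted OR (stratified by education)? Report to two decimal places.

OR_MH = Σ(aᵢdᵢ/nᵢ) / Σ(bᵢcᵢ/nᵢ), where nᵢ is the stratum total.
Stratum 1 (≤ High school): n = 490; a·d/n = 278·88/490 = 49.9265; b·c/n = 47·77/490 = 7.3857
Stratum 2 (Some college): n = 590; a·d/n = 62·292/590 = 30.6847; b·c/n = 122·114/590 = 23.5729
Stratum 3 (≥ Bachelor's): n = 342; a·d/n = 117·104/342 = 35.5789; b·c/n = 79·42/342 = 9.7018
OR_MH = (49.9265 + 30.6847 + 35.5789) / (7.3857 + 23.5729 + 9.7018) = 116.1902 / 40.6604 = 2.85758

2.86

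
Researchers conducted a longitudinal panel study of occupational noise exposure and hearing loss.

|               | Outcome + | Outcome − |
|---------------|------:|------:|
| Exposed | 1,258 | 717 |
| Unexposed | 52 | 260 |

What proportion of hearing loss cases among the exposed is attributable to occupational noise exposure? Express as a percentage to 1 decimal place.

73.8

Cells: a = 1258, b = 717, c = 52, d = 260.
Risk in exposed = 1258/1975 = 0.63696; risk in unexposed = 52/312 = 0.16667.
RR = 0.63696/0.16667 = 3.82177
AR% = (RR − 1)/RR × 100 = (3.82177 − 1)/3.82177 × 100 = 73.8341%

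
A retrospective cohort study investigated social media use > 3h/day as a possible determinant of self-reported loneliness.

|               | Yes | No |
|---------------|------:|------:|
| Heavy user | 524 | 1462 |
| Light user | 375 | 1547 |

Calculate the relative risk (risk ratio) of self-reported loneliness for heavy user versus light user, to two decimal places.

1.35

Cells: a = 524, b = 1462, c = 375, d = 1547.
Risk in exposed = 524/1986 = 0.26385; risk in unexposed = 375/1922 = 0.19511.
RR = 0.26385 / 0.19511 = 1.35230
The risk among the exposed is 1.35 times that among the unexposed.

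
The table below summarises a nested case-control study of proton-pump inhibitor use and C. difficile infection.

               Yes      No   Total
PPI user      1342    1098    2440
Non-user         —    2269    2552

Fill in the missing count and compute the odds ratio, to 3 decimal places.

The missing cell is in the unexposed row: 2552 − 2269 = 283.
So a = 1342, b = 1098, c = 283, d = 2269.
OR = (a·d)/(b·c) = (1342 × 2269) / (1098 × 283) = 3044998 / 310734 = 9.79937

9.799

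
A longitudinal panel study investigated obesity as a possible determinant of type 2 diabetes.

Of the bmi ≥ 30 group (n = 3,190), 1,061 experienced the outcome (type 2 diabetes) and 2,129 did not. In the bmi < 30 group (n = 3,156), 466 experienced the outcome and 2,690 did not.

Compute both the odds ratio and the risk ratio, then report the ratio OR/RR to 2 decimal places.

From the description: a = 1061, b = 2129, c = 466, d = 2690.
OR = (1061·2690)/(2129·466) = 2854090/992114 = 2.87678
Risk in exposed = 1061/3190 = 0.33260; risk in unexposed = 466/3156 = 0.14766; RR = 2.25256
OR/RR = 2.87678 / 2.25256 = 1.27712
The outcome is not rare, so the OR lies further from 1 than the RR.

1.28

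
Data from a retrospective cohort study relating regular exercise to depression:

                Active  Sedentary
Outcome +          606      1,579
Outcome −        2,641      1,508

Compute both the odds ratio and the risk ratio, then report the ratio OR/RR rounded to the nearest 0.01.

0.60

Reading the table with exposure as columns: a = 606 (Active, case), b = 2641 (Active, non-case), c = 1579 (Sedentary, case), d = 1508.
OR = (606·1508)/(2641·1579) = 913848/4170139 = 0.21914
Risk in exposed = 606/3247 = 0.18663; risk in unexposed = 1579/3087 = 0.51150; RR = 0.36488
OR/RR = 0.21914 / 0.36488 = 0.60059
The outcome is not rare, so the OR lies further from 1 than the RR.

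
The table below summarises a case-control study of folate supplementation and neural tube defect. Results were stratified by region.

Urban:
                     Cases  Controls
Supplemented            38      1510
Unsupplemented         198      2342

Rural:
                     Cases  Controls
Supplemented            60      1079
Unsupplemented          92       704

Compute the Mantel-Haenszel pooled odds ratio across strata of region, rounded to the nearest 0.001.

0.350

OR_MH = Σ(aᵢdᵢ/nᵢ) / Σ(bᵢcᵢ/nᵢ), where nᵢ is the stratum total.
Stratum 1 (Urban): n = 4088; a·d/n = 38·2342/4088 = 21.7701; b·c/n = 1510·198/4088 = 73.1360
Stratum 2 (Rural): n = 1935; a·d/n = 60·704/1935 = 21.8295; b·c/n = 1079·92/1935 = 51.3013
OR_MH = (21.7701 + 21.8295) / (73.1360 + 51.3013) = 43.5995 / 124.4373 = 0.35037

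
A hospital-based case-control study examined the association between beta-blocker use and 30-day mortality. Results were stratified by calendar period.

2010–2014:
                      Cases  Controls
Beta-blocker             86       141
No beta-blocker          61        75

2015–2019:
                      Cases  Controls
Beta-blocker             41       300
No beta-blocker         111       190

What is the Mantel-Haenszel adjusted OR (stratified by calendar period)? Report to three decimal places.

OR_MH = Σ(aᵢdᵢ/nᵢ) / Σ(bᵢcᵢ/nᵢ), where nᵢ is the stratum total.
Stratum 1 (2010–2014): n = 363; a·d/n = 86·75/363 = 17.7686; b·c/n = 141·61/363 = 23.6942
Stratum 2 (2015–2019): n = 642; a·d/n = 41·190/642 = 12.1340; b·c/n = 300·111/642 = 51.8692
OR_MH = (17.7686 + 12.1340) / (23.6942 + 51.8692) = 29.9026 / 75.5634 = 0.39573

0.396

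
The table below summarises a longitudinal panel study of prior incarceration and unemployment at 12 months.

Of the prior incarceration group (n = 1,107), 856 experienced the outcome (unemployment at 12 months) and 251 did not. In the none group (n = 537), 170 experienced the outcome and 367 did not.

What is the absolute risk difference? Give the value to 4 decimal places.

0.4567

From the description: a = 856, b = 251, c = 170, d = 367.
Risk in exposed = 856/1107 = 0.773261; risk in unexposed = 170/537 = 0.316574.
Risk difference = 0.773261 − 0.316574 = 0.456688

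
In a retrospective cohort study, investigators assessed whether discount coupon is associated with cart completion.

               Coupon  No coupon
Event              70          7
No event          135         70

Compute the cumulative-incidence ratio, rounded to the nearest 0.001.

3.756

Reading the table with exposure as columns: a = 70 (Coupon, case), b = 135 (Coupon, non-case), c = 7 (No coupon, case), d = 70.
Risk in exposed = 70/205 = 0.34146; risk in unexposed = 7/77 = 0.09091.
RR = 0.34146 / 0.09091 = 3.75610
The risk among the exposed is 3.76 times that among the unexposed.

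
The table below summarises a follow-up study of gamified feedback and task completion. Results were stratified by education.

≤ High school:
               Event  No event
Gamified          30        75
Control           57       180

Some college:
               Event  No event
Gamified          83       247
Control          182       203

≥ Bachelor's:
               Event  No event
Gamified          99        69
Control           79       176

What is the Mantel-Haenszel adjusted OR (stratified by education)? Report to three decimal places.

OR_MH = Σ(aᵢdᵢ/nᵢ) / Σ(bᵢcᵢ/nᵢ), where nᵢ is the stratum total.
Stratum 1 (≤ High school): n = 342; a·d/n = 30·180/342 = 15.7895; b·c/n = 75·57/342 = 12.5000
Stratum 2 (Some college): n = 715; a·d/n = 83·203/715 = 23.5650; b·c/n = 247·182/715 = 62.8727
Stratum 3 (≥ Bachelor's): n = 423; a·d/n = 99·176/423 = 41.1915; b·c/n = 69·79/423 = 12.8865
OR_MH = (15.7895 + 23.5650 + 41.1915) / (12.5000 + 62.8727 + 12.8865) = 80.5460 / 88.2593 = 0.91261

0.913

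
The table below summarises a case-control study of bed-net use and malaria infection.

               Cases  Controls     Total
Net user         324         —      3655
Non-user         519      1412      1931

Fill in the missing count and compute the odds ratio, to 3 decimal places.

0.265

The missing cell is in the exposed row: 3655 − 324 = 3331.
So a = 324, b = 3331, c = 519, d = 1412.
OR = (a·d)/(b·c) = (324 × 1412) / (3331 × 519) = 457488 / 1728789 = 0.26463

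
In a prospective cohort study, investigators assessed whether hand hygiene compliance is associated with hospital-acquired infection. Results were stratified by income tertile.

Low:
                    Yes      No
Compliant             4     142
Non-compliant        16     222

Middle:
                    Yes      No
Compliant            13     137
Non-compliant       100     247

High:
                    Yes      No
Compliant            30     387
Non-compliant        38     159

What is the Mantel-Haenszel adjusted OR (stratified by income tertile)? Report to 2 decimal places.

0.29

OR_MH = Σ(aᵢdᵢ/nᵢ) / Σ(bᵢcᵢ/nᵢ), where nᵢ is the stratum total.
Stratum 1 (Low): n = 384; a·d/n = 4·222/384 = 2.3125; b·c/n = 142·16/384 = 5.9167
Stratum 2 (Middle): n = 497; a·d/n = 13·247/497 = 6.4608; b·c/n = 137·100/497 = 27.5654
Stratum 3 (High): n = 614; a·d/n = 30·159/614 = 7.7687; b·c/n = 387·38/614 = 23.9511
OR_MH = (2.3125 + 6.4608 + 7.7687) / (5.9167 + 27.5654 + 23.9511) = 16.5420 / 57.4332 = 0.28802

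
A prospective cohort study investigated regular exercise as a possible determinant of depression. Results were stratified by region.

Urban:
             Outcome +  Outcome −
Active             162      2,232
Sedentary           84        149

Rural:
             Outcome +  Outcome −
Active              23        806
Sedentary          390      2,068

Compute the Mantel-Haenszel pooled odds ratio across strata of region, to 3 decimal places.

0.142

OR_MH = Σ(aᵢdᵢ/nᵢ) / Σ(bᵢcᵢ/nᵢ), where nᵢ is the stratum total.
Stratum 1 (Urban): n = 2627; a·d/n = 162·149/2627 = 9.1884; b·c/n = 2232·84/2627 = 71.3696
Stratum 2 (Rural): n = 3287; a·d/n = 23·2068/3287 = 14.4703; b·c/n = 806·390/3287 = 95.6313
OR_MH = (9.1884 + 14.4703) / (71.3696 + 95.6313) = 23.6588 / 167.0009 = 0.14167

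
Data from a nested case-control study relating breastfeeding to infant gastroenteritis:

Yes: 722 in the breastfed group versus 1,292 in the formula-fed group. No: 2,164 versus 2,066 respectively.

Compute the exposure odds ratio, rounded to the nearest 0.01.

From the description: a = 722, b = 2164, c = 1292, d = 2066.
OR = (a·d)/(b·c) = (722 × 2066) / (2164 × 1292) = 1491652 / 2795888 = 0.53352
Exposure is associated with lower odds of infant gastroenteritis (OR = 0.53 < 1).

0.53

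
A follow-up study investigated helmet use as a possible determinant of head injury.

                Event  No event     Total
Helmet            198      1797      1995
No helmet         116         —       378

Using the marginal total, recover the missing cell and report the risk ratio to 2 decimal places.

0.32

The missing cell is in the unexposed row: 378 − 116 = 262.
So a = 198, b = 1797, c = 116, d = 262.
RR = [a/(a+b)] / [c/(c+d)] = (198/1995) / (116/378) = 0.09925/0.30688 = 0.32341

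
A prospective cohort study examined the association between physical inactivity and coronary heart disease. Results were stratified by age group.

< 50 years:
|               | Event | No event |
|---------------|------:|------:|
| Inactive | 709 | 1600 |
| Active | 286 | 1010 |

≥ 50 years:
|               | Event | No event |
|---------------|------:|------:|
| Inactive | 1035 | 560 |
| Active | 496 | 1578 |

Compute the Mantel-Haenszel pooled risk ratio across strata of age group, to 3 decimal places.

RR_MH = Σ(aᵢ·n₀ᵢ/nᵢ) / Σ(cᵢ·n₁ᵢ/nᵢ), with n₁ᵢ = aᵢ+bᵢ (exposed), n₀ᵢ = cᵢ+dᵢ (unexposed), nᵢ = n₁ᵢ+n₀ᵢ.
Stratum 1 (< 50 years): n₁ = 2309, n₀ = 1296, n = 3605; a·n₀/n = 709·1296/3605 = 254.8860; c·n₁/n = 286·2309/3605 = 183.1828
Stratum 2 (≥ 50 years): n₁ = 1595, n₀ = 2074, n = 3669; a·n₀/n = 1035·2074/3669 = 585.0613; c·n₁/n = 496·1595/3669 = 215.6228
RR_MH = (254.8860 + 585.0613) / (183.1828 + 215.6228) = 839.9473 / 398.8056 = 2.10616

2.106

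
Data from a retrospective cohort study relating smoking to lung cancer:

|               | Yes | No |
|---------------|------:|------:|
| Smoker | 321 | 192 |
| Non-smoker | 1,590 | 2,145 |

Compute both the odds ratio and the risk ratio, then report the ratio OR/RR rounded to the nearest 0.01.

1.53

Cells: a = 321, b = 192, c = 1590, d = 2145.
OR = (321·2145)/(192·1590) = 688545/305280 = 2.25545
Risk in exposed = 321/513 = 0.62573; risk in unexposed = 1590/3735 = 0.42570; RR = 1.46988
OR/RR = 2.25545 / 1.46988 = 1.53445
The outcome is not rare, so the OR lies further from 1 than the RR.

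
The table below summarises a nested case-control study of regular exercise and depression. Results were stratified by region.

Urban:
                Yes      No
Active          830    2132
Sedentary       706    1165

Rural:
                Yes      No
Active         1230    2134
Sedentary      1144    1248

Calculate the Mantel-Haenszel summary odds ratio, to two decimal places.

0.63

OR_MH = Σ(aᵢdᵢ/nᵢ) / Σ(bᵢcᵢ/nᵢ), where nᵢ is the stratum total.
Stratum 1 (Urban): n = 4833; a·d/n = 830·1165/4833 = 200.0724; b·c/n = 2132·706/4833 = 311.4405
Stratum 2 (Rural): n = 5756; a·d/n = 1230·1248/5756 = 266.6852; b·c/n = 2134·1144/5756 = 424.1306
OR_MH = (200.0724 + 266.6852) / (311.4405 + 424.1306) = 466.7576 / 735.5712 = 0.63455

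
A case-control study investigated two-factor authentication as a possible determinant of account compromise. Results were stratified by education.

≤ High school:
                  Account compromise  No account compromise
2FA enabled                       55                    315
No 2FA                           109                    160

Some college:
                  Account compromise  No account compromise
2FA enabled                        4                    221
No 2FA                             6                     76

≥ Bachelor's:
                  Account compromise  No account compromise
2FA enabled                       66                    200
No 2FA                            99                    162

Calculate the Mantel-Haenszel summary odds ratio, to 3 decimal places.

0.367

OR_MH = Σ(aᵢdᵢ/nᵢ) / Σ(bᵢcᵢ/nᵢ), where nᵢ is the stratum total.
Stratum 1 (≤ High school): n = 639; a·d/n = 55·160/639 = 13.7715; b·c/n = 315·109/639 = 53.7324
Stratum 2 (Some college): n = 307; a·d/n = 4·76/307 = 0.9902; b·c/n = 221·6/307 = 4.3192
Stratum 3 (≥ Bachelor's): n = 527; a·d/n = 66·162/527 = 20.2884; b·c/n = 200·99/527 = 37.5712
OR_MH = (13.7715 + 0.9902 + 20.2884) / (53.7324 + 4.3192 + 37.5712) = 35.0502 / 95.6228 = 0.36655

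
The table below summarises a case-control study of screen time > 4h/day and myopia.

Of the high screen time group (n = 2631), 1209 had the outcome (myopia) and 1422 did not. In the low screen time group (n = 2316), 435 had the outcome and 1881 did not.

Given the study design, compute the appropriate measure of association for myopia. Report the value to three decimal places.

From the description: a = 1209, b = 1422, c = 435, d = 1881.
This is a case-control study: participants were sampled on outcome status, so risks in the source population cannot be estimated directly — relative risk is not valid here. The odds ratio is the appropriate measure.
OR = (a·d)/(b·c) = (1209 × 1881) / (1422 × 435) = 2274129 / 618570 = 3.67643

3.676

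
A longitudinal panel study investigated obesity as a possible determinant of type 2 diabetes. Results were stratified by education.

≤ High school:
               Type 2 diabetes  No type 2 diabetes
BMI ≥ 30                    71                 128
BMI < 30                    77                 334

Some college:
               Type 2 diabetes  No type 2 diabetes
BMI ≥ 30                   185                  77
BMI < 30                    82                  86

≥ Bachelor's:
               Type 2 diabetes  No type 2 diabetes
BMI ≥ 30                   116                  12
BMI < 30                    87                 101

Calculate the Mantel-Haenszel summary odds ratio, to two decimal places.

3.31

OR_MH = Σ(aᵢdᵢ/nᵢ) / Σ(bᵢcᵢ/nᵢ), where nᵢ is the stratum total.
Stratum 1 (≤ High school): n = 610; a·d/n = 71·334/610 = 38.8754; b·c/n = 128·77/610 = 16.1574
Stratum 2 (Some college): n = 430; a·d/n = 185·86/430 = 37.0000; b·c/n = 77·82/430 = 14.6837
Stratum 3 (≥ Bachelor's): n = 316; a·d/n = 116·101/316 = 37.0759; b·c/n = 12·87/316 = 3.3038
OR_MH = (38.8754 + 37.0000 + 37.0759) / (16.1574 + 14.6837 + 3.3038) = 112.9514 / 34.1449 = 3.30800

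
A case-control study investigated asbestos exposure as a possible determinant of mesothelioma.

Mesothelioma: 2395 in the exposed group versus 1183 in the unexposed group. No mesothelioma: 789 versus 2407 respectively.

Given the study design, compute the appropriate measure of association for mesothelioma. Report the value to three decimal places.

6.176

From the description: a = 2395, b = 789, c = 1183, d = 2407.
This is a case-control study: participants were sampled on outcome status, so risks in the source population cannot be estimated directly — relative risk is not valid here. The odds ratio is the appropriate measure.
OR = (a·d)/(b·c) = (2395 × 2407) / (789 × 1183) = 5764765 / 933387 = 6.17618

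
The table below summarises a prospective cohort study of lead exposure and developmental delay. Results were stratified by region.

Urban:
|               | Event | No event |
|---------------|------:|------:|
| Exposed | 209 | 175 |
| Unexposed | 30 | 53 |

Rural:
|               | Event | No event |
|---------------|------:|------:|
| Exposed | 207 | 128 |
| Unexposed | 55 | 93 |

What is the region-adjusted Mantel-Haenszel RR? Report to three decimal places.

1.601

RR_MH = Σ(aᵢ·n₀ᵢ/nᵢ) / Σ(cᵢ·n₁ᵢ/nᵢ), with n₁ᵢ = aᵢ+bᵢ (exposed), n₀ᵢ = cᵢ+dᵢ (unexposed), nᵢ = n₁ᵢ+n₀ᵢ.
Stratum 1 (Urban): n₁ = 384, n₀ = 83, n = 467; a·n₀/n = 209·83/467 = 37.1456; c·n₁/n = 30·384/467 = 24.6681
Stratum 2 (Rural): n₁ = 335, n₀ = 148, n = 483; a·n₀/n = 207·148/483 = 63.4286; c·n₁/n = 55·335/483 = 38.1470
RR_MH = (37.1456 + 63.4286) / (24.6681 + 38.1470) = 100.5742 / 62.8151 = 1.60111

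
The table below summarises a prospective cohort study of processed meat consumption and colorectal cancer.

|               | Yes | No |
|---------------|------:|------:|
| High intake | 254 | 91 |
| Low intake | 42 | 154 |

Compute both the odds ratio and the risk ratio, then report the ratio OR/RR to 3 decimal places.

Cells: a = 254, b = 91, c = 42, d = 154.
OR = (254·154)/(91·42) = 39116/3822 = 10.23443
Risk in exposed = 254/345 = 0.73623; risk in unexposed = 42/196 = 0.21429; RR = 3.43575
OR/RR = 10.23443 / 3.43575 = 2.97881
The outcome is not rare, so the OR lies further from 1 than the RR.

2.979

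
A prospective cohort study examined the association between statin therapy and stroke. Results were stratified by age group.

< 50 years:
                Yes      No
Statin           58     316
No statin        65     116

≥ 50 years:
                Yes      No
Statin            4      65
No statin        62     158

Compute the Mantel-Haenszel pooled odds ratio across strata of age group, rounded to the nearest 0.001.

0.281

OR_MH = Σ(aᵢdᵢ/nᵢ) / Σ(bᵢcᵢ/nᵢ), where nᵢ is the stratum total.
Stratum 1 (< 50 years): n = 555; a·d/n = 58·116/555 = 12.1225; b·c/n = 316·65/555 = 37.0090
Stratum 2 (≥ 50 years): n = 289; a·d/n = 4·158/289 = 2.1869; b·c/n = 65·62/289 = 13.9446
OR_MH = (12.1225 + 2.1869) / (37.0090 + 13.9446) = 14.3094 / 50.9536 = 0.28083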